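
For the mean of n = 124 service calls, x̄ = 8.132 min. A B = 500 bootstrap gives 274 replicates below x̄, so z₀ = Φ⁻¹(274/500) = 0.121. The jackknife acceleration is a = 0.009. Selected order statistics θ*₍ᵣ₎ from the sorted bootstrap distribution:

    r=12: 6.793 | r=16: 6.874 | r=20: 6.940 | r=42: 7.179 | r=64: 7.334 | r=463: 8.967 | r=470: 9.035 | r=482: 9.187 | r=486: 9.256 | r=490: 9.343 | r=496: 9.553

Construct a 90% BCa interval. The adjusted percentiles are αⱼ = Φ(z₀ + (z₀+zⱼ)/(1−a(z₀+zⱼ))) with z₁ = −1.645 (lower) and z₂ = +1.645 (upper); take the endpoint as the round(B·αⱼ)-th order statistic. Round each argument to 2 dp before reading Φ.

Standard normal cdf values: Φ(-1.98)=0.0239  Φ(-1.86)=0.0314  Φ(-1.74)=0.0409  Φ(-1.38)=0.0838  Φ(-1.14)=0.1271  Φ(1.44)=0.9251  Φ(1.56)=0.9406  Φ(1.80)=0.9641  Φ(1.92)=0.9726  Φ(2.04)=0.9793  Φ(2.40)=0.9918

Lower: z₀ + z₁ = 0.121 + (-1.645) = -1.524; 1 − a(z₀+z₁) = 1 − (0.009)(-1.524) = 1.0137; argument = 0.121 + (-1.524)/1.0137 = -1.3824 → -1.38.
α₁ = Φ(-1.38) = 0.0838; rank = round(500 × 0.0838) = 42; θ*₍42₎ = 7.179.
Upper: z₀ + z₂ = 1.766; 1 − a(z₀+z₂) = 0.9841; argument = 1.9155 → 1.92; α₂ = 0.9726; rank = 486; θ*₍486₎ = 9.256.

(7.179, 9.256)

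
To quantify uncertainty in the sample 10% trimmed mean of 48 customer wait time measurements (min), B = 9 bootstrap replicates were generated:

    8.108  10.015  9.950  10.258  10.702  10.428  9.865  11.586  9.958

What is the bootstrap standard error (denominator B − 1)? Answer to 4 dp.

SE* = 0.9203

Bootstrap SE is the standard deviation of the 9 replicate 10% trimmed means.
Mean of replicates: (8.108 + 10.015 + 9.950 + 10.258 + 10.702 + 10.428 + 9.865 + 11.586 + 9.958) / 9 = 90.87000 / 9 = 10.09667
Sum of squared deviations: (−1.98867)² + (−0.08167)² + (−0.14667)² + (+0.16133)² + (+0.60533)² + (+0.33133)² + (−0.23167)² + (+1.48933)² + (−0.13867)² = 6.77623
Variance = 6.77623 / 8 = 0.84703
SE* = √0.84703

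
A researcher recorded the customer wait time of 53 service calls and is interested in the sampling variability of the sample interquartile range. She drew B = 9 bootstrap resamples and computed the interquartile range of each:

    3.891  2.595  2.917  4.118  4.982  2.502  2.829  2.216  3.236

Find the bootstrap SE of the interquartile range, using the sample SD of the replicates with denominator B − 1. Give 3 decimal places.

Bootstrap SE is the standard deviation of the 9 replicate interquartile ranges.
Mean of replicates: (3.891 + 2.595 + 2.917 + 4.118 + 4.982 + 2.502 + 2.829 + 2.216 + 3.236) / 9 = 29.2860 / 9 = 3.2540
Sum of squared deviations: (+0.6370)² + (−0.6590)² + (−0.3370)² + (+0.8640)² + (+1.7280)² + (−0.7520)² + (−0.4250)² + (−1.0380)² + (−0.0180)² = 6.5100
Variance = 6.5100 / 8 = 0.8137
SE* = √0.8137

SE* = 0.902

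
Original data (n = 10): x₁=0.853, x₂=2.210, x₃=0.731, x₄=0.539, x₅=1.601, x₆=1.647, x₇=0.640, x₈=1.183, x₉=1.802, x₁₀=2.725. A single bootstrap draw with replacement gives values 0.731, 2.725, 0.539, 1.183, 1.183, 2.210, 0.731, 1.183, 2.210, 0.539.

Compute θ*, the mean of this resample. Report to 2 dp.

θ* = 1.32

Mean = (0.731 + 2.725 + 0.539 + 1.183 + 1.183 + 2.210 + 0.731 + 1.183 + 2.210 + 0.539) / 10 = 13.2340 / 10 = 1.32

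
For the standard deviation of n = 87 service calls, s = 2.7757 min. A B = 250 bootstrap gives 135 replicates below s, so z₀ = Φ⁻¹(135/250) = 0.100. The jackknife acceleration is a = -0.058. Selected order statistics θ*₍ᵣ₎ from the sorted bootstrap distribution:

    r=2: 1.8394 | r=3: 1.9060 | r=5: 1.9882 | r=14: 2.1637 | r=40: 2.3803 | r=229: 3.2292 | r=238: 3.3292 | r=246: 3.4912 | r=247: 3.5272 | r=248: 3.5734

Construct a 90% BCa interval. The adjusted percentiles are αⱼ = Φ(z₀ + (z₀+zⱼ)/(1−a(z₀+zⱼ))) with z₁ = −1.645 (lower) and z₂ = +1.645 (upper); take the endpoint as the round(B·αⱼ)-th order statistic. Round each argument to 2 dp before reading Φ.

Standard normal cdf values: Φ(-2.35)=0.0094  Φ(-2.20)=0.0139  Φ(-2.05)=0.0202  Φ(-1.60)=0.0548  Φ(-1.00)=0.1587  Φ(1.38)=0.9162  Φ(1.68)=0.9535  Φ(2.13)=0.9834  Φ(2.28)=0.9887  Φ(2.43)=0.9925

(2.1637, 3.3292)

Lower: z₀ + z₁ = 0.100 + (-1.645) = -1.545; 1 − a(z₀+z₁) = 1 − (-0.058)(-1.545) = 0.9104; argument = 0.100 + (-1.545)/0.9104 = -1.5971 → -1.60.
α₁ = Φ(-1.60) = 0.0548; rank = round(250 × 0.0548) = 14; θ*₍14₎ = 2.1637.
Upper: z₀ + z₂ = 1.745; 1 − a(z₀+z₂) = 1.1012; argument = 1.6846 → 1.68; α₂ = 0.9535; rank = 238; θ*₍238₎ = 3.3292.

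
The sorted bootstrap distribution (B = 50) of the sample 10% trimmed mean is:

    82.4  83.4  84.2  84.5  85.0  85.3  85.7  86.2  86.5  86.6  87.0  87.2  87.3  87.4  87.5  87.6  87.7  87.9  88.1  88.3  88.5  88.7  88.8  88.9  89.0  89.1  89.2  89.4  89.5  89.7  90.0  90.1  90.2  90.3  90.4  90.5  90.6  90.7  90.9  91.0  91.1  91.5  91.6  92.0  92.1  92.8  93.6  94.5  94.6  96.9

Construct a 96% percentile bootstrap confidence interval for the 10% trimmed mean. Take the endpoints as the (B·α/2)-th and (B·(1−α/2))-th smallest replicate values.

α = 0.04; lower rank = 50 × 0.020 = 1; upper rank = 50 × 0.980 = 49.
The 1st smallest replicate is 82.4; the 49th is 94.6.

(82.4, 94.6)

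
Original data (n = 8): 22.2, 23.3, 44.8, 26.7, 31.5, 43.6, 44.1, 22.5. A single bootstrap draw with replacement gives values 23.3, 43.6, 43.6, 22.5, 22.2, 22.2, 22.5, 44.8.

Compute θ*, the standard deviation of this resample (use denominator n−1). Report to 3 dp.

θ* = 11.118

Mean = 30.5875; sum of squared deviations = 865.2687
s² = 865.2687 / 7 = 123.6098
s = √123.6098 = 11.118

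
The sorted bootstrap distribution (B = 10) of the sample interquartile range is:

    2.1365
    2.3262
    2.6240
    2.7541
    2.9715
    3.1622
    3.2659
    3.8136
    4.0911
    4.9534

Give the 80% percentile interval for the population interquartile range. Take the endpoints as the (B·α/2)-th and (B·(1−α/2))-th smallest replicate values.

α = 0.20; lower rank = 10 × 0.100 = 1; upper rank = 10 × 0.900 = 9.
The 1st smallest replicate is 2.1365; the 9th is 4.0911.

(2.1365, 4.0911)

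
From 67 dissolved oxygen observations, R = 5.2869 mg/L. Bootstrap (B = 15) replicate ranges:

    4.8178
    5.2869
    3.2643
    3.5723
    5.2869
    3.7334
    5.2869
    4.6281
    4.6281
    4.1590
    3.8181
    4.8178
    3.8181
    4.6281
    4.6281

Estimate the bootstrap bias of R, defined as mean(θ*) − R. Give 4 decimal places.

mean(θ*) = (4.8178 + 5.2869 + 3.2643 + 3.5723 + 5.2869 + 3.7334 + 5.2869 + 4.6281 + 4.6281 + 4.1590 + 3.8181 + 4.8178 + 3.8181 + 4.6281 + 4.6281) / 15 = 4.42493
bias = 4.42493 − 5.2869

bias = −0.8620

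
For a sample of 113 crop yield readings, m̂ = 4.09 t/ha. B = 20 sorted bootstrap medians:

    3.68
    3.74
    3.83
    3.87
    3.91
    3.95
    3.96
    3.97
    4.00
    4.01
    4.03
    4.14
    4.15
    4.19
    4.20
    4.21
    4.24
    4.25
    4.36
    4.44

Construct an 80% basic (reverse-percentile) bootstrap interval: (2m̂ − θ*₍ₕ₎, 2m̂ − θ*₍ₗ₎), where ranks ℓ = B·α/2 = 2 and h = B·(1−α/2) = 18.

(3.93, 4.44)

Percentile endpoints at ranks 2 and 18: θ*₍2₎ = 3.74, θ*₍18₎ = 4.25.
Basic interval reflects these around m̂:
  lower = 2 × 4.09 − 4.25 = 3.93
  upper = 2 × 4.09 − 3.74 = 4.44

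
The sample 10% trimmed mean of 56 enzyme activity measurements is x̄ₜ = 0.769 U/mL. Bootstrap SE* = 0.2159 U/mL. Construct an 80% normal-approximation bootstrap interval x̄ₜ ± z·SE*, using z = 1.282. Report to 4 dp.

Margin = 1.282 × 0.2159 = 0.27678
Interval: 0.769 ± 0.27678

(0.4922, 1.0458)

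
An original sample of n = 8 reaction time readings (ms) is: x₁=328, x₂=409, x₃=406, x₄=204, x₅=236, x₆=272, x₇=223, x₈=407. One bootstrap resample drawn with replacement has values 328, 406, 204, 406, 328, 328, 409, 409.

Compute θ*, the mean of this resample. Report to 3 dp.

θ* = 352.250

Mean = (328 + 406 + 204 + 406 + 328 + 328 + 409 + 409) / 8 = 2818.0 / 8 = 352.250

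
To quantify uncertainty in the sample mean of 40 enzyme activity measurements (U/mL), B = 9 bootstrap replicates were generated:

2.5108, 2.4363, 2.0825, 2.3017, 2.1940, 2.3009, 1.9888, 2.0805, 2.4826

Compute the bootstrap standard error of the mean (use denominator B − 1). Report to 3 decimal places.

Bootstrap SE is the standard deviation of the 9 replicate means.
Mean of replicates: (2.5108 + 2.4363 + 2.0825 + 2.3017 + 2.1940 + 2.3009 + 1.9888 + 2.0805 + 2.4826) / 9 = 20.37810 / 9 = 2.26423
Sum of squared deviations: (+0.24657)² + (+0.17207)² + (−0.18173)² + (+0.03747)² + (−0.07023)² + (+0.03667)² + (−0.27543)² + (−0.18373)² + (+0.21837)² = 0.28842
Variance = 0.28842 / 8 = 0.03605
SE* = √0.03605

SE* = 0.190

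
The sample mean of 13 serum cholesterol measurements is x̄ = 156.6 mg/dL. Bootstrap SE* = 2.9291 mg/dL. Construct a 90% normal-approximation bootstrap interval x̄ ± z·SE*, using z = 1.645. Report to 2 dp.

(151.78, 161.42)

Margin = 1.645 × 2.9291 = 4.818
Interval: 156.6 ± 4.818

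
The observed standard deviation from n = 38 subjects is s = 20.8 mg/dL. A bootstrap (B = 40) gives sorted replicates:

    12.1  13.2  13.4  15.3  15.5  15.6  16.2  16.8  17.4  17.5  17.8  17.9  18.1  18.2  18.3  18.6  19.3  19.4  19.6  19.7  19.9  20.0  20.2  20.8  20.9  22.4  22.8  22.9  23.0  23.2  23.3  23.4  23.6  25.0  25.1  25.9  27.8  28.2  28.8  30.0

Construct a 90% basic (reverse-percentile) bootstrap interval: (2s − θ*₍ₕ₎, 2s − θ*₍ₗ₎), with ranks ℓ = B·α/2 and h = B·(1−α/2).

Percentile endpoints at ranks 2 and 38: θ*₍2₎ = 13.2, θ*₍38₎ = 28.2.
Basic interval reflects these around s:
  lower = 2 × 20.8 − 28.2 = 13.4
  upper = 2 × 20.8 − 13.2 = 28.4

(13.4, 28.4)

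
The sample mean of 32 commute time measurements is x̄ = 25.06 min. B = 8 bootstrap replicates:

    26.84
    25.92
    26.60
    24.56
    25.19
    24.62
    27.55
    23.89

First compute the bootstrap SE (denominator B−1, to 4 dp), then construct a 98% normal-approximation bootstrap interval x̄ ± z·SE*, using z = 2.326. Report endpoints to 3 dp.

Mean of replicates = 25.6463; sum of squared deviations = 11.5596; SE* = √(11.5596/7) = 1.2851
Margin = 2.326 × 1.2851 = 2.9891
Interval: 25.06 ± 2.9891

(22.071, 28.049)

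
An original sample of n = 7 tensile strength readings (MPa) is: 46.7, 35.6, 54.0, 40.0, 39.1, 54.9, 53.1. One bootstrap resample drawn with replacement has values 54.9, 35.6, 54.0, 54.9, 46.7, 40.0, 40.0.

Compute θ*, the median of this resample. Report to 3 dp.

θ* = 46.700

Sorted: 35.6, 40.0, 40.0, 46.7, 54.0, 54.9, 54.9
Median = middle value = 46.700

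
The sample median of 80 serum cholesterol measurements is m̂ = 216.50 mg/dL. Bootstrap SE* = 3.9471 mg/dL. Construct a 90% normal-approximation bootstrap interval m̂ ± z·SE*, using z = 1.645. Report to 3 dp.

(210.007, 222.993)

Margin = 1.645 × 3.9471 = 6.4930
Interval: 216.50 ± 6.4930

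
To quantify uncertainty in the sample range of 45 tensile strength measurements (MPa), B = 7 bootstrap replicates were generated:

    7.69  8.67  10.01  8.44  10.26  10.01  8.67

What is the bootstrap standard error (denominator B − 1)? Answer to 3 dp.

SE* = 0.983

Bootstrap SE is the standard deviation of the 7 replicate ranges.
Mean of replicates: (7.69 + 8.67 + 10.01 + 8.44 + 10.26 + 10.01 + 8.67) / 7 = 63.7500 / 7 = 9.1071
Sum of squared deviations: (−1.4171)² + (−0.4371)² + (+0.9029)² + (−0.6671)² + (+1.1529)² + (+0.9029)² + (−0.4371)² = 5.7949
Variance = 5.7949 / 6 = 0.9658
SE* = √0.9658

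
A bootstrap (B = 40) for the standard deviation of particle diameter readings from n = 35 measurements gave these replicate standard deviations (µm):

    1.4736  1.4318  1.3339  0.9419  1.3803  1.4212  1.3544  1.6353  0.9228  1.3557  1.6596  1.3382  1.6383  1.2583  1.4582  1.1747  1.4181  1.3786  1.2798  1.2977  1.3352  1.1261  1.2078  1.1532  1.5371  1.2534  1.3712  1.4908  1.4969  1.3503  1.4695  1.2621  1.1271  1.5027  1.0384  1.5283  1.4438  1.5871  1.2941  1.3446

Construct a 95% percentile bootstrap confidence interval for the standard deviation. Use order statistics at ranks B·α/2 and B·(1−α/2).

Sorted replicates: 0.9228, 0.9419, 1.0384, 1.1261, 1.1271, 1.1532, 1.1747, 1.2078, 1.2534, 1.2583, 1.2621, 1.2798, 1.2941, 1.2977, 1.3339, 1.3352, 1.3382, 1.3446, 1.3503, 1.3544, 1.3557, 1.3712, 1.3786, 1.3803, 1.4181, 1.4212, 1.4318, 1.4438, 1.4582, 1.4695, 1.4736, 1.4908, 1.4969, 1.5027, 1.5283, 1.5371, 1.5871, 1.6353, 1.6383, 1.6596
α = 0.05; lower rank = 40 × 0.025 = 1; upper rank = 40 × 0.975 = 39.
The 1st smallest replicate is 0.9228; the 39th is 1.6383.

(0.9228, 1.6383)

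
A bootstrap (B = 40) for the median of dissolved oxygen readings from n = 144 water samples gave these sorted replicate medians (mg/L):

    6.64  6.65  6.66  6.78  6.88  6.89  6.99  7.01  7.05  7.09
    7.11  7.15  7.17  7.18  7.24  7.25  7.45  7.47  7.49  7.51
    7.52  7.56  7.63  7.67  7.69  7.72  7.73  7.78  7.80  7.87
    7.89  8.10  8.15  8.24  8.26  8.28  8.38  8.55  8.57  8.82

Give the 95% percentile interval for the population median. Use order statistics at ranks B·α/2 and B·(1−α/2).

(6.64, 8.57)

α = 0.05; lower rank = 40 × 0.025 = 1; upper rank = 40 × 0.975 = 39.
The 1st smallest replicate is 6.64; the 39th is 8.57.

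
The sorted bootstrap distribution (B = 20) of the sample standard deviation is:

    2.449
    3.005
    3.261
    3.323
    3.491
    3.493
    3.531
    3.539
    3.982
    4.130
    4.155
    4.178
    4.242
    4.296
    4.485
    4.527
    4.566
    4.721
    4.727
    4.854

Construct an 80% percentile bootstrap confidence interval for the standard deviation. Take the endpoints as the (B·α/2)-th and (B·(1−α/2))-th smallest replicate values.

(3.005, 4.721)

α = 0.20; lower rank = 20 × 0.100 = 2; upper rank = 20 × 0.900 = 18.
The 2nd smallest replicate is 3.005; the 18th is 4.721.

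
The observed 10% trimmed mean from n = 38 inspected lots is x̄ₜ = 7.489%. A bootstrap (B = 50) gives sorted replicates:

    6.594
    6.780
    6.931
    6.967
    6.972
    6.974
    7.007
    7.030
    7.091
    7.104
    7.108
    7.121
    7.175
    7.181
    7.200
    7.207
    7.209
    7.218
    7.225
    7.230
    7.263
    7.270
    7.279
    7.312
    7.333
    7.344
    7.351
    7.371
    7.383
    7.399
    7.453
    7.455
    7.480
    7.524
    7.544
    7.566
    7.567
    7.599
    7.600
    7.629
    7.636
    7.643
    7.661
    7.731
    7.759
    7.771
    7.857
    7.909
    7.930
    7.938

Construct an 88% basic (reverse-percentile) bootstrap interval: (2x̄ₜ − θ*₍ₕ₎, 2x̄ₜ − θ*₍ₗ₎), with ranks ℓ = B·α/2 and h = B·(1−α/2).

Percentile endpoints at ranks 3 and 47: θ*₍3₎ = 6.931, θ*₍47₎ = 7.857.
Basic interval reflects these around x̄ₜ:
  lower = 2 × 7.489 − 7.857 = 7.121
  upper = 2 × 7.489 − 6.931 = 8.047

(7.121, 8.047)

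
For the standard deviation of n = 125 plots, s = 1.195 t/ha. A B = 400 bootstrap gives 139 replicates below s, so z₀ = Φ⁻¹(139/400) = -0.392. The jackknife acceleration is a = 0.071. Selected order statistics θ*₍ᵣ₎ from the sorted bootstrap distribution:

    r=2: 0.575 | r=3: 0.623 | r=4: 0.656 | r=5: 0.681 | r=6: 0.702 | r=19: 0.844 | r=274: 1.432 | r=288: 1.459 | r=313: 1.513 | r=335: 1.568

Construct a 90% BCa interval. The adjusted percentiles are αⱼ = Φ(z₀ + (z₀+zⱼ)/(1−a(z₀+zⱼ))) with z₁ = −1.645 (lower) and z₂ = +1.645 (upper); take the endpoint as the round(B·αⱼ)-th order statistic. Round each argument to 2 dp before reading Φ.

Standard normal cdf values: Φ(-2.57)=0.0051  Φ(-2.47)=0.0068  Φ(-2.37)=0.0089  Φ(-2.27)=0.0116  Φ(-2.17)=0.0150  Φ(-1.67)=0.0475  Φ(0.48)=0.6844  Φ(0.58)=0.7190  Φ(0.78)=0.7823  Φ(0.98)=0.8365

Lower: z₀ + z₁ = -0.392 + (-1.645) = -2.037; 1 − a(z₀+z₁) = 1 − (0.071)(-2.037) = 1.1446; argument = -0.392 + (-2.037)/1.1446 = -2.1716 → -2.17.
α₁ = Φ(-2.17) = 0.0150; rank = round(400 × 0.0150) = 6; θ*₍6₎ = 0.702.
Upper: z₀ + z₂ = 1.253; 1 − a(z₀+z₂) = 0.9110; argument = 0.9834 → 0.98; α₂ = 0.8365; rank = 335; θ*₍335₎ = 1.568.

(0.702, 1.568)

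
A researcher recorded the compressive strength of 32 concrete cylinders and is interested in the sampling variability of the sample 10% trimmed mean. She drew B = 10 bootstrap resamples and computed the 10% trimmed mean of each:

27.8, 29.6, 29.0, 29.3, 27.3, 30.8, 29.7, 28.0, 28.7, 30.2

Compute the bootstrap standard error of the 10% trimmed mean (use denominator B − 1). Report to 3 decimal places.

SE* = 1.107

Bootstrap SE is the standard deviation of the 10 replicate 10% trimmed means.
Mean of replicates: (27.8 + 29.6 + 29.0 + 29.3 + 27.3 + 30.8 + 29.7 + 28.0 + 28.7 + 30.2) / 10 = 290.4000 / 10 = 29.0400
Sum of squared deviations: (−1.2400)² + (+0.5600)² + (−0.0400)² + (+0.2600)² + (−1.7400)² + (+1.7600)² + (+0.6600)² + (−1.0400)² + (−0.3400)² + (+1.1600)² = 11.0240
Variance = 11.0240 / 9 = 1.2249
SE* = √1.2249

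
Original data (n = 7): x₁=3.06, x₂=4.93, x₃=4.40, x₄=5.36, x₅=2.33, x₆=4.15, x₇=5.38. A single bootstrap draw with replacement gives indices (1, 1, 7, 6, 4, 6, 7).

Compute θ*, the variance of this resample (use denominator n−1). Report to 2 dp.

Resample values: 3.06, 3.06, 5.38, 4.15, 5.36, 4.15, 5.38.
Mean = 4.3629; sum of squared deviations = 6.5489
s² = 6.5489 / 6 = 1.0915

θ* = 1.09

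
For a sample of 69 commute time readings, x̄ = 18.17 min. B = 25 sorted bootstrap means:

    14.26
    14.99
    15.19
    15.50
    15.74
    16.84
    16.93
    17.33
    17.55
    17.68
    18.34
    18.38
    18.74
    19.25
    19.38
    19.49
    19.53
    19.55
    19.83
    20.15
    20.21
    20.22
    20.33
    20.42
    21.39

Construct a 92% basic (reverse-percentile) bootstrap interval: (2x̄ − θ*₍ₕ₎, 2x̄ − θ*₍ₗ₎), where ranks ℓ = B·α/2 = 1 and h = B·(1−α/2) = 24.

(15.92, 22.08)

Percentile endpoints at ranks 1 and 24: θ*₍1₎ = 14.26, θ*₍24₎ = 20.42.
Basic interval reflects these around x̄:
  lower = 2 × 18.17 − 20.42 = 15.92
  upper = 2 × 18.17 − 14.26 = 22.08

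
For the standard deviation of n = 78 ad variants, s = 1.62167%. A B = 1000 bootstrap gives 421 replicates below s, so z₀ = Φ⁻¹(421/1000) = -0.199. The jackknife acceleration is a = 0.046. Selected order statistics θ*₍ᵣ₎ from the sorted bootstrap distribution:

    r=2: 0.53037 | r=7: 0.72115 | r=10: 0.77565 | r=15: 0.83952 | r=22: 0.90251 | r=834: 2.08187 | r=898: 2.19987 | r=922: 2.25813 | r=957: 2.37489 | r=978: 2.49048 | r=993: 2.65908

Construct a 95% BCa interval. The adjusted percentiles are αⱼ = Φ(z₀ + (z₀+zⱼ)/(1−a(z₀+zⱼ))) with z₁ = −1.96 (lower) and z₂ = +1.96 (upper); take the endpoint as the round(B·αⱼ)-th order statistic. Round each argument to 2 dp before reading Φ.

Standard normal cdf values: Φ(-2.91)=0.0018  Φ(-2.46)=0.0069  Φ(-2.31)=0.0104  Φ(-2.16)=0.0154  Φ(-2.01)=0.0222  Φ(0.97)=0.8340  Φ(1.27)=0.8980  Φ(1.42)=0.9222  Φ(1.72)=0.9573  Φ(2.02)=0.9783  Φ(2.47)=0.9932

Lower: z₀ + z₁ = -0.199 + (-1.960) = -2.159; 1 − a(z₀+z₁) = 1 − (0.046)(-2.159) = 1.0993; argument = -0.199 + (-2.159)/1.0993 = -2.1630 → -2.16.
α₁ = Φ(-2.16) = 0.0154; rank = round(1000 × 0.0154) = 15; θ*₍15₎ = 0.83952.
Upper: z₀ + z₂ = 1.761; 1 − a(z₀+z₂) = 0.9190; argument = 1.7172 → 1.72; α₂ = 0.9573; rank = 957; θ*₍957₎ = 2.37489.

(0.83952, 2.37489)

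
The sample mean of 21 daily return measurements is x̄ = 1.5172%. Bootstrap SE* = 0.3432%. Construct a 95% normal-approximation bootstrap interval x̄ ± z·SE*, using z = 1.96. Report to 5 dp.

Margin = 1.96 × 0.3432 = 0.672672
Interval: 1.5172 ± 0.672672

(0.84453, 2.18987)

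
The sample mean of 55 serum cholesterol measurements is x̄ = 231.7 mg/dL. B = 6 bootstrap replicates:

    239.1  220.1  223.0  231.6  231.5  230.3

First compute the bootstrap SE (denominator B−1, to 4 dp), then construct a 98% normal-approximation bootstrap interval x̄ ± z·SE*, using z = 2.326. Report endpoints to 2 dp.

Mean of replicates = 229.2667; sum of squared deviations = 231.4933; SE* = √(231.4933/5) = 6.8043
Margin = 2.326 × 6.8043 = 15.827
Interval: 231.7 ± 15.827

(215.87, 247.53)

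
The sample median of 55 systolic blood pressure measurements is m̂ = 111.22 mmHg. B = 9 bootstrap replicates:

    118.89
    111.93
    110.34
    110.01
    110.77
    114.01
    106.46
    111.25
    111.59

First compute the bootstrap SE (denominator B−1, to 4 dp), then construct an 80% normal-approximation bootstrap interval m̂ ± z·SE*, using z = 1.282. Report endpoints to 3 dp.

(106.912, 115.528)

Mean of replicates = 111.6944; sum of squared deviations = 90.3276; SE* = √(90.3276/8) = 3.3602
Margin = 1.282 × 3.3602 = 4.3078
Interval: 111.22 ± 4.3078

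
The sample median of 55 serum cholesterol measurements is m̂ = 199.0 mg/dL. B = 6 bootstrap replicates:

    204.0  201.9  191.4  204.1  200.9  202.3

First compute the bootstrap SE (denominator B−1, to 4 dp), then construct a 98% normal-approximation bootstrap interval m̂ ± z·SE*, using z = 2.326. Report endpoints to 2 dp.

(187.94, 210.06)

Mean of replicates = 200.7667; sum of squared deviations = 112.9533; SE* = √(112.9533/5) = 4.7530
Margin = 2.326 × 4.7530 = 11.055
Interval: 199.0 ± 11.055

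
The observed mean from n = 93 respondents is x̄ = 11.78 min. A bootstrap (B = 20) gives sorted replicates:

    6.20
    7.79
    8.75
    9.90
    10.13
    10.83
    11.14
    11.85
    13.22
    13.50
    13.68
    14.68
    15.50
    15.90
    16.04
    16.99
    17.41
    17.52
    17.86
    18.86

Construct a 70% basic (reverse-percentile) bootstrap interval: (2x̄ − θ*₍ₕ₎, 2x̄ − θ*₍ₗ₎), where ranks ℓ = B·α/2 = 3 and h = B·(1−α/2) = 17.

(6.15, 14.81)

Percentile endpoints at ranks 3 and 17: θ*₍3₎ = 8.75, θ*₍17₎ = 17.41.
Basic interval reflects these around x̄:
  lower = 2 × 11.78 − 17.41 = 6.15
  upper = 2 × 11.78 − 8.75 = 14.81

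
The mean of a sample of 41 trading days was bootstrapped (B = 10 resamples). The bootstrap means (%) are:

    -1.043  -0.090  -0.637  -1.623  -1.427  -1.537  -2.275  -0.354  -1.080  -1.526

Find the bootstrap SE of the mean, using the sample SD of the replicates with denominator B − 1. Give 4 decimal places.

SE* = 0.6577

Bootstrap SE is the standard deviation of the 10 replicate means.
Mean of replicates: ((-1.043) + (-0.090) + (-0.637) + (-1.623) + (-1.427) + (-1.537) + (-2.275) + (-0.354) + (-1.080) + (-1.526)) / 10 = -11.59200 / 10 = -1.15920
Sum of squared deviations: (+0.11620)² + (+1.06920)² + (+0.52220)² + (−0.46380)² + (−0.26780)² + (−0.37780)² + (−1.11580)² + (+0.80520)² + (+0.07920)² + (−0.36680)² = 3.89312
Variance = 3.89312 / 9 = 0.43257
SE* = √0.43257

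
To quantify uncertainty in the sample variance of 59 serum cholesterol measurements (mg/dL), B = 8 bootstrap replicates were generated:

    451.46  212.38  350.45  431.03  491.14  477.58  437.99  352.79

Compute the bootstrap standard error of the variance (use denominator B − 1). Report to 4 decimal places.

Bootstrap SE is the standard deviation of the 8 replicate variances.
Mean of replicates: (451.46 + 212.38 + 350.45 + 431.03 + 491.14 + 477.58 + 437.99 + 352.79) / 8 = 3204.82000 / 8 = 400.60250
Sum of squared deviations: (+50.85750)² + (−188.22250)² + (−50.15250)² + (+30.42750)² + (+90.53750)² + (+76.97750)² + (+37.38750)² + (−47.81250)² = 59261.73555
Variance = 59261.73555 / 7 = 8465.96222
SE* = √8465.96222

SE* = 92.0107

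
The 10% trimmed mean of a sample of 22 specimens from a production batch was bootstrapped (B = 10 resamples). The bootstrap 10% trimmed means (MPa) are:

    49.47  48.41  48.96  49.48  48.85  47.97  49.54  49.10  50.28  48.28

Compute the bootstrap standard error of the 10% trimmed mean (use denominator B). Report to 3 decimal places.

Bootstrap SE is the standard deviation of the 10 replicate 10% trimmed means.
Mean of replicates: (49.47 + 48.41 + 48.96 + 49.48 + 48.85 + 47.97 + 49.54 + 49.10 + 50.28 + 48.28) / 10 = 490.3400 / 10 = 49.0340
Sum of squared deviations: (+0.4360)² + (−0.6240)² + (−0.0740)² + (+0.4460)² + (−0.1840)² + (−1.0640)² + (+0.5060)² + (+0.0660)² + (+1.2460)² + (−0.7540)² = 4.3312
Variance = 4.3312 / 10 = 0.4331
SE* = √0.4331

SE* = 0.658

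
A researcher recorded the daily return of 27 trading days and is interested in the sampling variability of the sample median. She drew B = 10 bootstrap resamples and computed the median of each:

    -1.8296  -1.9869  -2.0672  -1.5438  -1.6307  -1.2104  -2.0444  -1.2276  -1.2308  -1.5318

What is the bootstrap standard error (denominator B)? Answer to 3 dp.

SE* = 0.323

Bootstrap SE is the standard deviation of the 10 replicate medians.
Mean of replicates: ((-1.8296) + (-1.9869) + (-2.0672) + (-1.5438) + (-1.6307) + (-1.2104) + (-2.0444) + (-1.2276) + (-1.2308) + (-1.5318)) / 10 = -16.30320 / 10 = -1.63032
Sum of squared deviations: (−0.19928)² + (−0.35658)² + (−0.43688)² + (+0.08652)² + (−0.00038)² + (+0.41992)² + (−0.41408)² + (+0.40272)² + (+0.39952)² + (+0.09852)² = 1.04451
Variance = 1.04451 / 10 = 0.10445
SE* = √0.10445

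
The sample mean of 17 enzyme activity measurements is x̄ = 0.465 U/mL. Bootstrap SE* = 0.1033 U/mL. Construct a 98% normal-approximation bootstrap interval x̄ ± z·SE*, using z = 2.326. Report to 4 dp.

(0.2247, 0.7053)

Margin = 2.326 × 0.1033 = 0.24028
Interval: 0.465 ± 0.24028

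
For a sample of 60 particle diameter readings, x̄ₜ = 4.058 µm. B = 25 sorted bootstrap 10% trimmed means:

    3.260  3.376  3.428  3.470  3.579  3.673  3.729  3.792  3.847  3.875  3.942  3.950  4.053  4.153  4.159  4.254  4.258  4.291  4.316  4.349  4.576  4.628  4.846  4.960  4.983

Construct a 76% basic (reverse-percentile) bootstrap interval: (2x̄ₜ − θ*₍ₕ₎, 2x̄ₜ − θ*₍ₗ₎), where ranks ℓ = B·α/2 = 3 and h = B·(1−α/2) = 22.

Percentile endpoints at ranks 3 and 22: θ*₍3₎ = 3.428, θ*₍22₎ = 4.628.
Basic interval reflects these around x̄ₜ:
  lower = 2 × 4.058 − 4.628 = 3.488
  upper = 2 × 4.058 − 3.428 = 4.688

(3.488, 4.688)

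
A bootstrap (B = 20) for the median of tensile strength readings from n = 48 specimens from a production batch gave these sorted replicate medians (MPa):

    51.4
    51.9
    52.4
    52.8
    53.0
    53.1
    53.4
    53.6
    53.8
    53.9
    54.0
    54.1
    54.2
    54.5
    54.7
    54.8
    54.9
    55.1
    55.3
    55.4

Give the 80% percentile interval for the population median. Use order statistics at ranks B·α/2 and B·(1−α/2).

α = 0.20; lower rank = 20 × 0.100 = 2; upper rank = 20 × 0.900 = 18.
The 2nd smallest replicate is 51.9; the 18th is 55.1.

(51.9, 55.1)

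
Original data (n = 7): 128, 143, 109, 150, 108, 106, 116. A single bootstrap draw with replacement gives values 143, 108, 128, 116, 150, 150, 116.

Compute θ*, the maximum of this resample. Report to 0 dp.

θ* = 150

Maximum = 150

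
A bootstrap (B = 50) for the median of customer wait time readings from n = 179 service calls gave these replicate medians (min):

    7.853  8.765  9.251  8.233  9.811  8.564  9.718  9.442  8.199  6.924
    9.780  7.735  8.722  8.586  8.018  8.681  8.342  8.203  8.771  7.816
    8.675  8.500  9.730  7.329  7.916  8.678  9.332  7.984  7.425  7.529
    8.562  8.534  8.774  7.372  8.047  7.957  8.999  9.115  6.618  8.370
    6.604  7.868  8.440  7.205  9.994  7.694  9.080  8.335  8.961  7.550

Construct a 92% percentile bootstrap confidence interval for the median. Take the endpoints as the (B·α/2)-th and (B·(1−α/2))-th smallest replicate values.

(6.618, 9.780)

Sorted replicates: 6.604, 6.618, 6.924, 7.205, 7.329, 7.372, 7.425, 7.529, 7.550, 7.694, 7.735, 7.816, 7.853, 7.868, 7.916, 7.957, 7.984, 8.018, 8.047, 8.199, 8.203, 8.233, 8.335, 8.342, 8.370, 8.440, 8.500, 8.534, 8.562, 8.564, 8.586, 8.675, 8.678, 8.681, 8.722, 8.765, 8.771, 8.774, 8.961, 8.999, 9.080, 9.115, 9.251, 9.332, 9.442, 9.718, 9.730, 9.780, 9.811, 9.994
α = 0.08; lower rank = 50 × 0.040 = 2; upper rank = 50 × 0.960 = 48.
The 2nd smallest replicate is 6.618; the 48th is 9.780.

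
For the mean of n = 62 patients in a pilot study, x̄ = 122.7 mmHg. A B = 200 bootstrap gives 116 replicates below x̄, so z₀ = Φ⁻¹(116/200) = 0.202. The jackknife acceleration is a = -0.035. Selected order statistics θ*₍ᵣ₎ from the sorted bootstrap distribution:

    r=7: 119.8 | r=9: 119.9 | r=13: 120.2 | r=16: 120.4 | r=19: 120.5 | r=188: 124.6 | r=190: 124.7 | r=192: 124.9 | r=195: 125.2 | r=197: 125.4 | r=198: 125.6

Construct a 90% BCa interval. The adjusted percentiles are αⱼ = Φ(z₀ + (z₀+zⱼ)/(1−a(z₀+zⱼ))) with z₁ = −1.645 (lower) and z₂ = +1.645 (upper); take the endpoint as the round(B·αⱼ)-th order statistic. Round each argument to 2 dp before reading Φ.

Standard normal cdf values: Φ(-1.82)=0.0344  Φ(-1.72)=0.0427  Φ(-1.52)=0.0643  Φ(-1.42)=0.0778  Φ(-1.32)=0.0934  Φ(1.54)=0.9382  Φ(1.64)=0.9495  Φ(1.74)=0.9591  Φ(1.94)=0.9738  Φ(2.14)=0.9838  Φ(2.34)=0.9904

Lower: z₀ + z₁ = 0.202 + (-1.645) = -1.443; 1 − a(z₀+z₁) = 1 − (-0.035)(-1.443) = 0.9495; argument = 0.202 + (-1.443)/0.9495 = -1.3178 → -1.32.
α₁ = Φ(-1.32) = 0.0934; rank = round(200 × 0.0934) = 19; θ*₍19₎ = 120.5.
Upper: z₀ + z₂ = 1.847; 1 − a(z₀+z₂) = 1.0646; argument = 1.9369 → 1.94; α₂ = 0.9738; rank = 195; θ*₍195₎ = 125.2.

(120.5, 125.2)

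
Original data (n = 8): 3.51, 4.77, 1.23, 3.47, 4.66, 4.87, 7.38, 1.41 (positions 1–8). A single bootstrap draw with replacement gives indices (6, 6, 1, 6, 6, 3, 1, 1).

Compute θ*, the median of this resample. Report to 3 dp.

θ* = 4.190

Resample values: 4.87, 4.87, 3.51, 4.87, 4.87, 1.23, 3.51, 3.51.
Sorted: 1.23, 3.51, 3.51, 3.51, 4.87, 4.87, 4.87, 4.87
Median = average of the two middle values = 4.190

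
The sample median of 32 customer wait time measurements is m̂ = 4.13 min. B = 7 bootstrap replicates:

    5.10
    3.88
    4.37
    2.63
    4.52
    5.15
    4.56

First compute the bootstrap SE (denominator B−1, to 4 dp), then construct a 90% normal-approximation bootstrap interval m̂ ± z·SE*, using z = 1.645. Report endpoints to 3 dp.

Mean of replicates = 4.3157; sum of squared deviations = 4.4470; SE* = √(4.4470/6) = 0.8609
Margin = 1.645 × 0.8609 = 1.4162
Interval: 4.13 ± 1.4162

(2.714, 5.546)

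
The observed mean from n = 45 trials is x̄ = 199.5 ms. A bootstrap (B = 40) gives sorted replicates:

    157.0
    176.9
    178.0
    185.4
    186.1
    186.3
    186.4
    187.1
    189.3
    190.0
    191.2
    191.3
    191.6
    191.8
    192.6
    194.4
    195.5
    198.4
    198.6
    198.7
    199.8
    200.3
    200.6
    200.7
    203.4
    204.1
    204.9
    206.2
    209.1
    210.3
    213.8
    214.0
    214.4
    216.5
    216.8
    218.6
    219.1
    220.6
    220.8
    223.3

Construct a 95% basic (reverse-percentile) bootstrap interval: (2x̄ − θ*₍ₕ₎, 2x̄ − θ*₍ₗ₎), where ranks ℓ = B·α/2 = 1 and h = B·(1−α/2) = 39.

(178.2, 242.0)

Percentile endpoints at ranks 1 and 39: θ*₍1₎ = 157.0, θ*₍39₎ = 220.8.
Basic interval reflects these around x̄:
  lower = 2 × 199.5 − 220.8 = 178.2
  upper = 2 × 199.5 − 157.0 = 242.0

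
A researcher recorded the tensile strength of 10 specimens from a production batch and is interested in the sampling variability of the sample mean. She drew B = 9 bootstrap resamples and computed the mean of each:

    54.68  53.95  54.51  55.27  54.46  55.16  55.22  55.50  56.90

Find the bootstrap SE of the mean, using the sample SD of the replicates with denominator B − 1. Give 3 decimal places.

Bootstrap SE is the standard deviation of the 9 replicate means.
Mean of replicates: (54.68 + 53.95 + 54.51 + 55.27 + 54.46 + 55.16 + 55.22 + 55.50 + 56.90) / 9 = 495.6500 / 9 = 55.0722
Sum of squared deviations: (−0.3922)² + (−1.1222)² + (−0.5622)² + (+0.1978)² + (−0.6122)² + (+0.0878)² + (+0.1478)² + (+0.4278)² + (+1.8278)² = 5.6966
Variance = 5.6966 / 8 = 0.7121
SE* = √0.7121

SE* = 0.844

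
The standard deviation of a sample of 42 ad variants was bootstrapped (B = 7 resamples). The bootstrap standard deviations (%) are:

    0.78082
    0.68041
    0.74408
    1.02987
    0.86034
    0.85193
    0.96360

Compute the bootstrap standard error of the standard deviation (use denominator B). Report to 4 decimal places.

SE* = 0.1133

Bootstrap SE is the standard deviation of the 7 replicate standard deviations.
Mean of replicates: (0.78082 + 0.68041 + 0.74408 + 1.02987 + 0.86034 + 0.85193 + 0.96360) / 7 = 5.911050 / 7 = 0.844436
Sum of squared deviations: (−0.063616)² + (−0.164026)² + (−0.100356)² + (+0.185434)² + (+0.015904)² + (+0.007494)² + (+0.119164)² = 0.089918
Variance = 0.089918 / 7 = 0.012845
SE* = √0.012845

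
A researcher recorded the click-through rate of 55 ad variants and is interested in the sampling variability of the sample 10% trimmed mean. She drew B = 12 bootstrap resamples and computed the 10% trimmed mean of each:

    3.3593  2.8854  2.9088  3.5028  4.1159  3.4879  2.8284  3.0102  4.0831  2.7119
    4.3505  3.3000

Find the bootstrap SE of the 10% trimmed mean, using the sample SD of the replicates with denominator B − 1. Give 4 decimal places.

Bootstrap SE is the standard deviation of the 12 replicate 10% trimmed means.
Mean of replicates: (3.3593 + 2.8854 + 2.9088 + 3.5028 + 4.1159 + 3.4879 + 2.8284 + 3.0102 + 4.0831 + 2.7119 + 4.3505 + 3.3000) / 12 = 40.54420 / 12 = 3.37868
Sum of squared deviations: (−0.01938)² + (−0.49328)² + (−0.46988)² + (+0.12412)² + (+0.73722)² + (+0.10922)² + (−0.55028)² + (−0.36848)² + (+0.70442)² + (−0.66678)² + (+0.97182)² + (−0.07868)² = 3.36533
Variance = 3.36533 / 11 = 0.30594
SE* = √0.30594

SE* = 0.5531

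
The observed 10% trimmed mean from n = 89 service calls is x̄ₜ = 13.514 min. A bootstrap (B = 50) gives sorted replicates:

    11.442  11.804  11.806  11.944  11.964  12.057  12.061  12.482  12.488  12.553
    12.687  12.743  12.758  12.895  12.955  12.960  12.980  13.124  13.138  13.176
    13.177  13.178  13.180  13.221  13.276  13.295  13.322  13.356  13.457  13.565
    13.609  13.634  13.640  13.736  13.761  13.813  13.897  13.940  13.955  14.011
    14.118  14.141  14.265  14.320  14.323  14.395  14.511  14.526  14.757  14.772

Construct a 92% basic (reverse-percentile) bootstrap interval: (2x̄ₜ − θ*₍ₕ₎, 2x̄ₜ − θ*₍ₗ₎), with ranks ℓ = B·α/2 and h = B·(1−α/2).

Percentile endpoints at ranks 2 and 48: θ*₍2₎ = 11.804, θ*₍48₎ = 14.526.
Basic interval reflects these around x̄ₜ:
  lower = 2 × 13.514 − 14.526 = 12.502
  upper = 2 × 13.514 − 11.804 = 15.224

(12.502, 15.224)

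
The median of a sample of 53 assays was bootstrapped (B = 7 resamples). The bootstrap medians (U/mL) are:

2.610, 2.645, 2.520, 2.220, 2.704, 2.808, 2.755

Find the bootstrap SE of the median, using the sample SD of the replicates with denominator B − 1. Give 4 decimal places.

Bootstrap SE is the standard deviation of the 7 replicate medians.
Mean of replicates: (2.610 + 2.645 + 2.520 + 2.220 + 2.704 + 2.808 + 2.755) / 7 = 18.26200 / 7 = 2.60886
Sum of squared deviations: (+0.00114)² + (+0.03614)² + (−0.08886)² + (−0.38886)² + (+0.09514)² + (+0.19914)² + (+0.14614)² = 0.23048
Variance = 0.23048 / 6 = 0.03841
SE* = √0.03841

SE* = 0.1960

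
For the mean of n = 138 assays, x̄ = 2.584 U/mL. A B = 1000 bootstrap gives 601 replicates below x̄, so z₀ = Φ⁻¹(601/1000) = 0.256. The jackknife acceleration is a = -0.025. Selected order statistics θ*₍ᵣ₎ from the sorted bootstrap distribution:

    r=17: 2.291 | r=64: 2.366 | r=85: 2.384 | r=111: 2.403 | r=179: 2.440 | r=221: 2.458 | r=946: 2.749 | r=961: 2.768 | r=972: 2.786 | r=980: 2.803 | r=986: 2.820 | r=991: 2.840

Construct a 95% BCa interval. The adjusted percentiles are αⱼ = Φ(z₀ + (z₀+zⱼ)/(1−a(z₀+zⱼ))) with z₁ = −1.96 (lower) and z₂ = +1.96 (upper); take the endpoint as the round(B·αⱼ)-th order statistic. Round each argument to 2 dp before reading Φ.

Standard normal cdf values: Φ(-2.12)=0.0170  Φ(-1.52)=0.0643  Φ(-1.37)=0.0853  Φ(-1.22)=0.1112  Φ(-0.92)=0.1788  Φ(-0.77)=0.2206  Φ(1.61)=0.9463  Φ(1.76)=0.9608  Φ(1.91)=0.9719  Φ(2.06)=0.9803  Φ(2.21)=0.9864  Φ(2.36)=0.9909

(2.366, 2.840)

Lower: z₀ + z₁ = 0.256 + (-1.960) = -1.704; 1 − a(z₀+z₁) = 1 − (-0.025)(-1.704) = 0.9574; argument = 0.256 + (-1.704)/0.9574 = -1.5238 → -1.52.
α₁ = Φ(-1.52) = 0.0643; rank = round(1000 × 0.0643) = 64; θ*₍64₎ = 2.366.
Upper: z₀ + z₂ = 2.216; 1 − a(z₀+z₂) = 1.0554; argument = 2.3557 → 2.36; α₂ = 0.9909; rank = 991; θ*₍991₎ = 2.840.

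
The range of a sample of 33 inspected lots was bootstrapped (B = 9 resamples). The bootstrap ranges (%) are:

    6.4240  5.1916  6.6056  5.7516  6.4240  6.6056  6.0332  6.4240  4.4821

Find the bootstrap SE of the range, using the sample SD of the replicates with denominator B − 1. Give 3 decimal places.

Bootstrap SE is the standard deviation of the 9 replicate ranges.
Mean of replicates: (6.4240 + 5.1916 + 6.6056 + 5.7516 + 6.4240 + 6.6056 + 6.0332 + 6.4240 + 4.4821) / 9 = 53.94170 / 9 = 5.99352
Sum of squared deviations: (+0.43048)² + (−0.80192)² + (+0.61208)² + (−0.24192)² + (+0.43048)² + (+0.61208)² + (+0.03968)² + (+0.43048)² + (−1.51142)² = 4.29279
Variance = 4.29279 / 8 = 0.53660
SE* = √0.53660

SE* = 0.733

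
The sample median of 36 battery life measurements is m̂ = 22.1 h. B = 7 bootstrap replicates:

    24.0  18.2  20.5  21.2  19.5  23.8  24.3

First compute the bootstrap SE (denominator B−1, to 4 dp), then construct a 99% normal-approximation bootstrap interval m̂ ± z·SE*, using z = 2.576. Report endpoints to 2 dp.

(15.86, 28.34)

Mean of replicates = 21.6429; sum of squared deviations = 35.2171; SE* = √(35.2171/6) = 2.4227
Margin = 2.576 × 2.4227 = 6.241
Interval: 22.1 ± 6.241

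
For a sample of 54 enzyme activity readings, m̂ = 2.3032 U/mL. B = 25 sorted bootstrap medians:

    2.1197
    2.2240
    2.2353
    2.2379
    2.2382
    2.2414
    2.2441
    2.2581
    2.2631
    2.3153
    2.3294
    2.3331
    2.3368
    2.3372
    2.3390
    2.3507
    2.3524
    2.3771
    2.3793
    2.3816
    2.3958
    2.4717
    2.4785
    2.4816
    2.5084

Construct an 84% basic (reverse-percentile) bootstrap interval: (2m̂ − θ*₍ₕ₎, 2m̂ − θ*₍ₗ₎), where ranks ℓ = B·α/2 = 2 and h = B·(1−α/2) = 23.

(2.1279, 2.3824)

Percentile endpoints at ranks 2 and 23: θ*₍2₎ = 2.2240, θ*₍23₎ = 2.4785.
Basic interval reflects these around m̂:
  lower = 2 × 2.3032 − 2.4785 = 2.1279
  upper = 2 × 2.3032 − 2.2240 = 2.3824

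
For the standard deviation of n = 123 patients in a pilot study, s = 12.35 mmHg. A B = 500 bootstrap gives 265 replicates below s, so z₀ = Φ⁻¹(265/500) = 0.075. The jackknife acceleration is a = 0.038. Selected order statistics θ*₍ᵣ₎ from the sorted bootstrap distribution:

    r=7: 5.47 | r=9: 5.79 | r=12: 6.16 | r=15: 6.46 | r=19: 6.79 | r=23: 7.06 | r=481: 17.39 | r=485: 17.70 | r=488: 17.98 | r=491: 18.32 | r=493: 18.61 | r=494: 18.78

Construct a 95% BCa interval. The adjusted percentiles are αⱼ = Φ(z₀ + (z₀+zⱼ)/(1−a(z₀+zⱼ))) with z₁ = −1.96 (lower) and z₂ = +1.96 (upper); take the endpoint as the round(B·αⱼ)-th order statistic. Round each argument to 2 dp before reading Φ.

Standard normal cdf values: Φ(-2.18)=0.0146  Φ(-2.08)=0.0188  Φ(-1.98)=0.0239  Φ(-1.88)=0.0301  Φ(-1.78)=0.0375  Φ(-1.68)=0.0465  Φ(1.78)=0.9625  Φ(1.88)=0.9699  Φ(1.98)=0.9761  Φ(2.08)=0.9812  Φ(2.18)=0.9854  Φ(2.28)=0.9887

Lower: z₀ + z₁ = 0.075 + (-1.960) = -1.885; 1 − a(z₀+z₁) = 1 − (0.038)(-1.885) = 1.0716; argument = 0.075 + (-1.885)/1.0716 = -1.6840 → -1.68.
α₁ = Φ(-1.68) = 0.0465; rank = round(500 × 0.0465) = 23; θ*₍23₎ = 7.06.
Upper: z₀ + z₂ = 2.035; 1 − a(z₀+z₂) = 0.9227; argument = 2.2806 → 2.28; α₂ = 0.9887; rank = 494; θ*₍494₎ = 18.78.

(7.06, 18.78)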